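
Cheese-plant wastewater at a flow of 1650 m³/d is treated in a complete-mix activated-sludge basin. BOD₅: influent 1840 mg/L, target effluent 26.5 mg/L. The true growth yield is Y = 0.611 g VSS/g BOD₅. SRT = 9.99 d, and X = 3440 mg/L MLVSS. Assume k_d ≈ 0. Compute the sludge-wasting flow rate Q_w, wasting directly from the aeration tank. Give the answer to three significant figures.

V·X = Y·Q·ΔS·θ_c gives V = 0.611 × 1650 × (1840 − 26.5) × 9.99 / 3440 = 5309 m³.
With mixed-liquor wasting, θ_c = V/Q_w, so Q_w = V/θ_c = 5309/9.99 = 531.5 m³/d.

Q_w ≈ 531 m³/d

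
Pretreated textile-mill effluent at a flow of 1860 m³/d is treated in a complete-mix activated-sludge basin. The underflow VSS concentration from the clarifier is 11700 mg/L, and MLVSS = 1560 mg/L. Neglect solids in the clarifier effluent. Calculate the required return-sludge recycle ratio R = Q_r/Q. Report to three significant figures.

Solids balance on the clarifier gives (1+R)X = R·X_r, so R = X/(X_r − X) = 1560 / (11700 − 1560) = 0.1538.

R ≈ 0.154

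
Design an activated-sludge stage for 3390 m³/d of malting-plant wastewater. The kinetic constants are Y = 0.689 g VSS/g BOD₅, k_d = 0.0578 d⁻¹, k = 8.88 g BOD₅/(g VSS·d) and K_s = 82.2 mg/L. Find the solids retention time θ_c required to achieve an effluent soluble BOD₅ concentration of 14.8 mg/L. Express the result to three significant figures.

θ_c ≈ 1.14 d

Specific growth rate at S = 14.8 mg/L: μ = YkS/(K_s+S) = 0.689·8.88·14.8/(82.2+14.8) = 0.9335 d⁻¹.
1/θ_c = 0.9335 − 0.0578 = 0.8757 d⁻¹, so θ_c = 1.142 d.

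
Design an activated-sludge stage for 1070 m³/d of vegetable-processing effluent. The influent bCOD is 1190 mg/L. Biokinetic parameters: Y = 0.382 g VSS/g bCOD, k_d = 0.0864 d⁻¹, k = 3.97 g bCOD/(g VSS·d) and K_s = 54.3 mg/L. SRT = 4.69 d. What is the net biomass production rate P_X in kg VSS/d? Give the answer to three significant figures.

P_X ≈ 342 kg VSS/d

For a completely mixed reactor with recycle the Lawrence–McCarty relation gives S = K_s·(1 + k_d·θ_c) / [θ_c·(Y·k − k_d) − 1] = 54.3 × (1 + 0.0864 × 4.69) / [4.69 × (0.382 × 3.97 − 0.0864) − 1] = 76.30 / 5.707 = 13.37 mg/L.
Correct the yield for decay: Y_obs = Y/(1 + k_d θ_c) = 0.382 / (1 + 0.0864 × 4.69) = 0.382 / 1.405 = 0.2718.
ΔS = 1190 − 13.4 = 1177 mg/L, so the substrate removal rate is 1070 × 1177/1000 = 1259 kg bCOD/d.
So the net sludge growth is P_X = 0.2718 × 1259 = 342.2 kg VSS/d.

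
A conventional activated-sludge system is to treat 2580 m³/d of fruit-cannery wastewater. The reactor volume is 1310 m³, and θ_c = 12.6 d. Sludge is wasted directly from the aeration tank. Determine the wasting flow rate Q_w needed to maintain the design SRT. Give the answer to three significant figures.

Q_w ≈ 104 m³/d

With mixed-liquor wasting, θ_c = V/Q_w, so Q_w = V/θ_c = 1310/12.6 = 104.0 m³/d.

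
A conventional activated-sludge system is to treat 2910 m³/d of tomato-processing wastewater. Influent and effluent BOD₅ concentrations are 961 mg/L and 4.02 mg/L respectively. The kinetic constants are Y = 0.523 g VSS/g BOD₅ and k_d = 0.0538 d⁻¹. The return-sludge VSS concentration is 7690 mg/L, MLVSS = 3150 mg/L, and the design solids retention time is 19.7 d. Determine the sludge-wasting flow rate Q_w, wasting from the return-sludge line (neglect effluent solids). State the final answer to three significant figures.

Q_w ≈ 91.9 m³/d

Steady-state biomass mass balance: V·X·(1 + k_d·θ_c) = Y·Q·(S₀ − S)·θ_c, so V = 0.523 × 2910 × (961 − 4.02) × 19.7 / [3150 × (1 + 0.0538 × 19.7)] = 2.87×10^7 / 6489 = 4422 m³.
θ_c = V·X/(Q_w·X_r) when wasting from the recycle, so Q_w = V·X/(θ_c·X_r) = 4422 × 3150 / (19.7 × 7690) = 91.95 m³/d.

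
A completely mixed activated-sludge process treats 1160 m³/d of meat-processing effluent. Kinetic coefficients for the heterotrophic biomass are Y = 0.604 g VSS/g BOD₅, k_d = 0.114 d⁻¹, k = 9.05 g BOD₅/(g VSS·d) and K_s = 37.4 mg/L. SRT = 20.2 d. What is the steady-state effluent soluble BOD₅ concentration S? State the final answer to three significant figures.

S ≈ 1.15 mg/L

From the Monod/SRT balance for a CMAS, S = K_s·(1+k_d θ_c)/[θ_c·(Y k − k_d) − 1] = 37.4 × (1 + 0.114 × 20.2) / [20.2 × (0.604 × 9.05 − 0.114) − 1] = 123.5 / 107.1 = 1.153 mg/L.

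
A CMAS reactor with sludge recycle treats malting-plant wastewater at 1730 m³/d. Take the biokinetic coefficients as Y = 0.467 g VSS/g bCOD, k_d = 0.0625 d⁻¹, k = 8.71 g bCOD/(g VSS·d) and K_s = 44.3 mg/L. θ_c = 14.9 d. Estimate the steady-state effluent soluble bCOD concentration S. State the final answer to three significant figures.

S ≈ 1.46 mg/L

For a completely mixed reactor with recycle the Lawrence–McCarty relation gives S = K_s·(1 + k_d·θ_c) / [θ_c·(Y·k − k_d) − 1] = 44.3 × (1 + 0.0625 × 14.9) / [14.9 × (0.467 × 8.71 − 0.0625) − 1] = 85.55 / 58.68 = 1.458 mg/L.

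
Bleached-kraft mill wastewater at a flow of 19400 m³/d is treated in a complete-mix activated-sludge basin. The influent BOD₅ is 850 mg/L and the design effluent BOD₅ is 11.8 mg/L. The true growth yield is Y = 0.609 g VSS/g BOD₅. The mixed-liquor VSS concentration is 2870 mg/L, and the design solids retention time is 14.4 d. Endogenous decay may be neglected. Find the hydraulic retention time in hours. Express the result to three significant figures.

τ ≈ 61.5 h

With k_d = 0 the design equation reduces to V = Y Q (S₀−S) θ_c / X = 0.609 × 19400 × (850 − 11.8) × 14.4 / 2870 = 49688 m³.
HRT = V/Q = 49688 m³ / 19400 m³·d⁻¹ = 2.561 d × 24 = 61.47 h.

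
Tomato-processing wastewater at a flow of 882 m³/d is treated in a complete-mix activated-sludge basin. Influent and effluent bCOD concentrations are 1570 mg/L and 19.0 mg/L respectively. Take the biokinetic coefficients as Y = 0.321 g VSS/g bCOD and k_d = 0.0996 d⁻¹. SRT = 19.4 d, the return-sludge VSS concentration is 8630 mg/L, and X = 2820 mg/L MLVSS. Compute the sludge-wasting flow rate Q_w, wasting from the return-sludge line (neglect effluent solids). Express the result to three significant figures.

From the SRT design equation V = Y Q (S₀−S) θ_c / [X (1 + k_d θ_c)] = 0.321 × 882 × (1570 − 19.0) × 19.4 / [2820 × (1 + 0.0996 × 19.4)] = 8.52×10^6 / 8269 = 1030 m³.
Wasting from the return line (neglecting effluent solids): Q_w = V·X / (θ_c·X_r) = 1030 × 2820 / (19.4 × 8630) = 17.35 m³/d.

Q_w ≈ 17.4 m³/d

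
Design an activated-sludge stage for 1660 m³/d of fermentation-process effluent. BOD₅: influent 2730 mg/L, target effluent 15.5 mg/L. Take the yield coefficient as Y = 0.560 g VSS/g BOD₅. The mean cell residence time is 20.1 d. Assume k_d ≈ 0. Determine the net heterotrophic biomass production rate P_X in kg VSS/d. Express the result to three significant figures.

With endogenous decay neglected, the observed yield equals the true yield: Y_obs = Y = 0.560 g VSS/g BOD₅.
Q·(S₀ − S) = 1660 × (2730 − 15.5) × 10⁻³ = 4506 kg/d removed.
So the net sludge growth is P_X = 0.5600 × 4506 = 2523 kg VSS/d.

P_X ≈ 2520 kg VSS/d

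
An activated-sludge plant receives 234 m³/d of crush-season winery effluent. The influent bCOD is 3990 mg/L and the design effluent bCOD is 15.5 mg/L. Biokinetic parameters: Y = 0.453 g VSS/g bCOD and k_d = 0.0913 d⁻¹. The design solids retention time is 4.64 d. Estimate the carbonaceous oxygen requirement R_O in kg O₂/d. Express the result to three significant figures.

R_O ≈ 510 kg O₂/d

Observed yield with endogenous decay: Y_obs = Y / (1 + k_d·θ_c) = 0.453 / (1 + 0.0913 × 4.64) = 0.453 / 1.424 = 0.3182 g VSS/g bCOD.
Mass of bCOD removed per day: Q(S₀ − S) = 234 × 3974 g/m³ = 930.0 kg/d.
Biomass synthesised: P_X = Y_obs × 930.0 = 295.9 kg VSS/d.
R_O = Q·ΔS − 1.42 P_X = 930.0 − 420.2 = 509.8 kg O₂/d.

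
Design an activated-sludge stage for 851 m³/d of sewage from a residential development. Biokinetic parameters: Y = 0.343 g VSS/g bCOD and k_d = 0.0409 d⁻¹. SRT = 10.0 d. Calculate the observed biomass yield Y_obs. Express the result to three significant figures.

Correct the yield for decay: Y_obs = Y/(1 + k_d θ_c) = 0.343 / (1 + 0.0409 × 10.0) = 0.343 / 1.409 = 0.2434.

Y_obs ≈ 0.243 g VSS/g bCOD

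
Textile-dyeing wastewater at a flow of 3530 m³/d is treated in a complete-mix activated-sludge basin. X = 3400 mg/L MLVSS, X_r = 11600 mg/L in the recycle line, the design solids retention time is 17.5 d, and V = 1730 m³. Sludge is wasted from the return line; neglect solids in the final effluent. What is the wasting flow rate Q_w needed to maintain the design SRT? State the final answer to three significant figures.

θ_c = V·X/(Q_w·X_r) when wasting from the recycle, so Q_w = V·X/(θ_c·X_r) = 1730 × 3400 / (17.5 × 11600) = 28.98 m³/d.

Q_w ≈ 29.0 m³/d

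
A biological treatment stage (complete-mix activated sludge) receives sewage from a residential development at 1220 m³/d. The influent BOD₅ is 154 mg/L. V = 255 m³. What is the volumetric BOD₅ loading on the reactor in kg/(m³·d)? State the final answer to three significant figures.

Applied BOD₅ load per unit volume = Q·S₀/V = (1220 × 154/1000)/255.0 = 0.7368 kg BOD₅·m⁻³·d⁻¹.

L_v ≈ 0.737 kg BOD₅/(m³·d)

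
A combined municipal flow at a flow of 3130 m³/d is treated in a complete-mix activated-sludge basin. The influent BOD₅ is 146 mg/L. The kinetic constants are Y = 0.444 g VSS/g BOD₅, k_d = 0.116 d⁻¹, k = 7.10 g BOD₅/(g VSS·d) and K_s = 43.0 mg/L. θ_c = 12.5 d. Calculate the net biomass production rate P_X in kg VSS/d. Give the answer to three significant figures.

P_X ≈ 81.2 kg VSS/d

For a completely mixed reactor with recycle the Lawrence–McCarty relation gives S = K_s·(1 + k_d·θ_c) / [θ_c·(Y·k − k_d) − 1] = 43.0 × (1 + 0.116 × 12.5) / [12.5 × (0.444 × 7.10 − 0.116) − 1] = 105.4 / 36.95 = 2.851 mg/L.
Observed yield with endogenous decay: Y_obs = Y / (1 + k_d·θ_c) = 0.444 / (1 + 0.116 × 12.5) = 0.444 / 2.450 = 0.1812 g VSS/g BOD₅.
Q·(S₀ − S) = 3130 × (146 − 2.85) × 10⁻³ = 448.1 kg/d removed.
So the net sludge growth is P_X = 0.1812 × 448.1 = 81.20 kg VSS/d.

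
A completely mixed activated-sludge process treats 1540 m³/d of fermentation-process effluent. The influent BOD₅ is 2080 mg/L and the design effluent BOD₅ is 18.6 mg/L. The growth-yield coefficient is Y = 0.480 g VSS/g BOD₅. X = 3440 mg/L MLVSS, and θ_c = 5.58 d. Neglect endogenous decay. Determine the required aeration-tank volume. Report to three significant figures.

V ≈ 2470 m³

With k_d = 0 the design equation reduces to V = Y Q (S₀−S) θ_c / X = 0.480 × 1540 × (2080 − 18.6) × 5.58 / 3440 = 2472 m³.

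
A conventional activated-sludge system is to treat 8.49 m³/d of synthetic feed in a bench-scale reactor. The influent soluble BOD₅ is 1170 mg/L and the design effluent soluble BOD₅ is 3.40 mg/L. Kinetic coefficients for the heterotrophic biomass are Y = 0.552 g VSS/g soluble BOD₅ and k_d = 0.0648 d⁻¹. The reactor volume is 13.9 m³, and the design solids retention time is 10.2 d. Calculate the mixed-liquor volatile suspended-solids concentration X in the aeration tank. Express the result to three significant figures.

X = Y·Q·ΔS·θ_c / [V·(1 + k_d θ_c)] = 0.552 × 8.49 × (1170 − 3.40) × 10.2 / [13.9 × (1 + 0.0648 × 10.2)] = 2415 mg/L.

X ≈ 2420 mg/L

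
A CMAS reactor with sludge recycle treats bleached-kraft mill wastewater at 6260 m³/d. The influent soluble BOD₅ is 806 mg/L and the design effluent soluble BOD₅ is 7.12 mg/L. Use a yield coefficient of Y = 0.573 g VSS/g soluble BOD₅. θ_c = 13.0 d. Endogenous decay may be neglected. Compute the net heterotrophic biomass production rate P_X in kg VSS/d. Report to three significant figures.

Since k_d ≈ 0, Y_obs = Y = 0.573 g VSS/g soluble BOD₅.
Substrate removed = Q·(S₀ − S) = 6260 m³/d × (806 − 7.12) g/m³ = 5×10^6 g/d = 5001 kg/d.
Biomass produced: P_X = Y_obs·Q·ΔS = 0.5730 × 5001 ≈ 2866 kg VSS/d.

P_X ≈ 2870 kg VSS/d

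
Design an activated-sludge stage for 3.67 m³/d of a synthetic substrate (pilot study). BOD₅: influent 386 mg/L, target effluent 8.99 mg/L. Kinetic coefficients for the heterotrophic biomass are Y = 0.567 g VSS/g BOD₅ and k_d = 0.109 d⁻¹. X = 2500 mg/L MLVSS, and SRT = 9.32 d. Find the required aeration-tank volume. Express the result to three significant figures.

Steady-state biomass mass balance: V·X·(1 + k_d·θ_c) = Y·Q·(S₀ − S)·θ_c, so V = 0.567 × 3.67 × (386 − 8.99) × 9.32 / [2500 × (1 + 0.109 × 9.32)] = 7.31×10^3 / 5040 = 1.451 m³.

V ≈ 1.45 m³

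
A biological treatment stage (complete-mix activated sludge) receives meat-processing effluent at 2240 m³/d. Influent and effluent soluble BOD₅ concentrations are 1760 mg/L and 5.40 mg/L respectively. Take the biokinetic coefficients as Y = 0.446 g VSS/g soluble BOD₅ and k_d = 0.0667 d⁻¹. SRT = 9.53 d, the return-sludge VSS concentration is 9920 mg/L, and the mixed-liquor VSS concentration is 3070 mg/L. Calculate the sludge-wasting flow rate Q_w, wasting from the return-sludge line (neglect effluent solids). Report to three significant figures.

Q_w ≈ 108 m³/d

Rearranging the biomass balance for a CMAS with decay, V = Y·Q·ΔS·θ_c / [X·(1+k_d θ_c)] = 0.446 × 2240 × (1760 − 5.40) × 9.53 / [3070 × (1 + 0.0667 × 9.53)] = 1.67×10^7 / 5021 = 3327 m³.
θ_c = V·X/(Q_w·X_r) when wasting from the recycle, so Q_w = V·X/(θ_c·X_r) = 3327 × 3070 / (9.53 × 9920) = 108.0 m³/d.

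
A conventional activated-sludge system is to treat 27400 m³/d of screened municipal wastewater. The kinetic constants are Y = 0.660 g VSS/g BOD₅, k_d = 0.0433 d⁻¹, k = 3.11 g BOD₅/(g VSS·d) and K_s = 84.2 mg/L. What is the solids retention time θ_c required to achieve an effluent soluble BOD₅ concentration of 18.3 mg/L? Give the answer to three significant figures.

θ_c ≈ 3.09 d

Specific growth rate at S = 18.3 mg/L: μ = YkS/(K_s+S) = 0.660·3.11·18.3/(84.2+18.3) = 0.3665 d⁻¹.
θ_c = 1/(μ − k_d) = 1/(0.3665 − 0.0433) = 1/0.3232 = 3.094 d.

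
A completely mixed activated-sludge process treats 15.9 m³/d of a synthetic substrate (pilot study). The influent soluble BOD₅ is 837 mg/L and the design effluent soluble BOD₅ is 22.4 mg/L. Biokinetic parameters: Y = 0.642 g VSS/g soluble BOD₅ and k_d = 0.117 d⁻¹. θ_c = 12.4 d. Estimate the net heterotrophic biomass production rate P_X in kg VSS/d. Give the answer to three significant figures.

Correct the yield for decay: Y_obs = Y/(1 + k_d θ_c) = 0.642 / (1 + 0.117 × 12.4) = 0.642 / 2.451 = 0.2620.
Mass of soluble BOD₅ removed per day: Q(S₀ − S) = 15.9 × 814.6 g/m³ = 12.95 kg/d.
Biomass produced: P_X = Y_obs·Q·ΔS = 0.2620 × 12.95 ≈ 3.393 kg VSS/d.

P_X ≈ 3.39 kg VSS/d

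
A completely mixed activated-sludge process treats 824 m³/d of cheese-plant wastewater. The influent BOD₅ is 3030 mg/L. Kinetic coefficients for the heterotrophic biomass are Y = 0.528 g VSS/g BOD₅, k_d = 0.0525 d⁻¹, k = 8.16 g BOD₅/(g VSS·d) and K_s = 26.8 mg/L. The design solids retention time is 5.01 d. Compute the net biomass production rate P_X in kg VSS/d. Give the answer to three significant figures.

From the Monod/SRT balance for a CMAS, S = K_s·(1+k_d θ_c)/[θ_c·(Y k − k_d) − 1] = 26.8 × (1 + 0.0525 × 5.01) / [5.01 × (0.528 × 8.16 − 0.0525) − 1] = 33.85 / 20.32 = 1.666 mg/L.
The observed yield is Y_obs = Y/(1 + k_d·θ_c) = 0.528 / (1 + 0.0525 × 5.01) = 0.528 / 1.263 = 0.4180 g VSS per g BOD₅ removed.
Substrate removed = Q·(S₀ − S) = 824 m³/d × (3030 − 1.67) g/m³ = 2.5×10^6 g/d = 2495 kg/d.
Net biomass production P_X = Y_obs × Q·(S₀ − S) = 0.4180 × 2495 = 1043 kg VSS/d.

P_X ≈ 1040 kg VSS/d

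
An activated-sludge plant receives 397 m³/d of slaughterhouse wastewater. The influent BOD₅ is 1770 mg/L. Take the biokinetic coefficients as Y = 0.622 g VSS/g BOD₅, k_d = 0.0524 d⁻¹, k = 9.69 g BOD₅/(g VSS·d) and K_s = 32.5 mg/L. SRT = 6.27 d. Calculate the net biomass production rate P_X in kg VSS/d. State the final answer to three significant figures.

P_X ≈ 329 kg VSS/d

For a completely mixed reactor with recycle the Lawrence–McCarty relation gives S = K_s·(1 + k_d·θ_c) / [θ_c·(Y·k − k_d) − 1] = 32.5 × (1 + 0.0524 × 6.27) / [6.27 × (0.622 × 9.69 − 0.0524) − 1] = 43.18 / 36.46 = 1.184 mg/L.
The observed yield is Y_obs = Y/(1 + k_d·θ_c) = 0.622 / (1 + 0.0524 × 6.27) = 0.622 / 1.329 = 0.4682 g VSS per g BOD₅ removed.
Substrate removed = Q·(S₀ − S) = 397 m³/d × (1770 − 1.18) g/m³ = 7.02×10^5 g/d = 702.2 kg/d.
Biomass produced: P_X = Y_obs·Q·ΔS = 0.4682 × 702.2 ≈ 328.8 kg VSS/d.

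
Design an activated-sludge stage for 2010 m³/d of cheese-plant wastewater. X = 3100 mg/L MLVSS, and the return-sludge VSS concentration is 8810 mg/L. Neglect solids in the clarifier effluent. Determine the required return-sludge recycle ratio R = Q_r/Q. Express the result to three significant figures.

R ≈ 0.543

Mass balance around the secondary clarifier (neglecting effluent solids): R = X / (X_r − X) = 3100 / (8810 − 3100) = 0.5429.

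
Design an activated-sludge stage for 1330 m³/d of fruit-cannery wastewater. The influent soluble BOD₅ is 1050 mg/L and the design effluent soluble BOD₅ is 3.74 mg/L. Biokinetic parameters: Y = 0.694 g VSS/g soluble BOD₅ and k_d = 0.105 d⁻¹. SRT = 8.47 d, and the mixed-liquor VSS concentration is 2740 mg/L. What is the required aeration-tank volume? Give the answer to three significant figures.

Steady-state biomass mass balance: V·X·(1 + k_d·θ_c) = Y·Q·(S₀ − S)·θ_c, so V = 0.694 × 1330 × (1050 − 3.74) × 8.47 / [2740 × (1 + 0.105 × 8.47)] = 8.18×10^6 / 5177 = 1580 m³.

V ≈ 1580 m³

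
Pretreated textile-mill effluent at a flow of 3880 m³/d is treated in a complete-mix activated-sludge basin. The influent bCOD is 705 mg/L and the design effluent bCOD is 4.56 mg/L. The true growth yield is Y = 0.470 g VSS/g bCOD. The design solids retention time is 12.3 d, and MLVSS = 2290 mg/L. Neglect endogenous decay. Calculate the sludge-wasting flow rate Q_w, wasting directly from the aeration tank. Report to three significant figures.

Q_w ≈ 558 m³/d

Biomass mass balance (decay neglected): V·X = Y·Q·(S₀ − S)·θ_c, so V = 0.470 × 3880 × (705 − 4.56) × 12.3 / 2290 = 6861 m³.
Wasting from the aeration tank: Q_w = V / θ_c = 6861 / 12.3 = 557.8 m³/d.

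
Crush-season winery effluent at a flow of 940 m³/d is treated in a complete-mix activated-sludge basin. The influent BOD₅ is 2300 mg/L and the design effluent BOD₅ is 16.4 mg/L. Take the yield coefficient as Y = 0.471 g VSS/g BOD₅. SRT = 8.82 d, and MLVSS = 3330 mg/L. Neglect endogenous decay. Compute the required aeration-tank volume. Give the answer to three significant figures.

Biomass mass balance (decay neglected): V·X = Y·Q·(S₀ − S)·θ_c, so V = 0.471 × 940 × (2300 − 16.4) × 8.82 / 3330 = 2678 m³.

V ≈ 2680 m³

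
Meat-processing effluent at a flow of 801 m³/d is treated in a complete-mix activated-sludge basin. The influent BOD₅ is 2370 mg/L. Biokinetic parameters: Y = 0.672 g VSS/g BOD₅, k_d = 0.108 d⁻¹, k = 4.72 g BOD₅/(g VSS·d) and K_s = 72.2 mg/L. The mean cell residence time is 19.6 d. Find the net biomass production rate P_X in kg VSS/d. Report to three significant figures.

P_X ≈ 409 kg VSS/d

Effluent substrate depends only on kinetics and SRT: S = K_s(1 + k_d θ_c) / [θ_c(Yk − k_d) − 1] = 72.2 × (1 + 0.108 × 19.6) / [19.6 × (0.672 × 4.72 − 0.108) − 1] = 225.0 / 59.05 = 3.811 mg/L.
Observed yield with endogenous decay: Y_obs = Y / (1 + k_d·θ_c) = 0.672 / (1 + 0.108 × 19.6) = 0.672 / 3.117 = 0.2156 g VSS/g BOD₅.
Q·(S₀ − S) = 801 × (2370 − 3.81) × 10⁻³ = 1895 kg/d removed.
So the net sludge growth is P_X = 0.2156 × 1895 = 408.6 kg VSS/d.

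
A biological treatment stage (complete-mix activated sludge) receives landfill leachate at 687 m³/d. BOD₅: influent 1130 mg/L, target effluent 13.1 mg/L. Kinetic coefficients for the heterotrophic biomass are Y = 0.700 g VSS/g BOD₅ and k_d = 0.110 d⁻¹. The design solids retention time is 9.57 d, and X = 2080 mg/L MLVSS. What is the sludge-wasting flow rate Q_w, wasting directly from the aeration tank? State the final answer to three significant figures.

From the SRT design equation V = Y Q (S₀−S) θ_c / [X (1 + k_d θ_c)] = 0.700 × 687 × (1130 − 13.1) × 9.57 / [2080 × (1 + 0.110 × 9.57)] = 5.14×10^6 / 4270 = 1204 m³.
Wasting from the aeration tank: Q_w = V / θ_c = 1204 / 9.57 = 125.8 m³/d.

Q_w ≈ 126 m³/d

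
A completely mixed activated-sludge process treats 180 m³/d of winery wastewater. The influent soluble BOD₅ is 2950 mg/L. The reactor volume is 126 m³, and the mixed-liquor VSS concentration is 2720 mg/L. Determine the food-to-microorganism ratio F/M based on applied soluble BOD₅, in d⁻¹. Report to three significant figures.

F/M ≈ 1.55 d⁻¹

F/M = Q·S₀ / (V·X) = 180 × 2950 / (126.0 × 2720) = 1.549 g soluble BOD₅·(g VSS·d)⁻¹.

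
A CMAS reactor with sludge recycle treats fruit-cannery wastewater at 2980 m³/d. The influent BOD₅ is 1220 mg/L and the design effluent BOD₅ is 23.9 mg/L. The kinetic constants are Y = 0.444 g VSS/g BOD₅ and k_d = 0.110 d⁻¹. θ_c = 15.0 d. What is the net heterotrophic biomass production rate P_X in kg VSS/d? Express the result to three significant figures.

P_X ≈ 597 kg VSS/d

Correct the yield for decay: Y_obs = Y/(1 + k_d θ_c) = 0.444 / (1 + 0.110 × 15.0) = 0.444 / 2.650 = 0.1675.
Substrate removed = Q·(S₀ − S) = 2980 m³/d × (1220 − 23.9) g/m³ = 3.56×10^6 g/d = 3564 kg/d.
P_X = Y_obs · Q(S₀ − S) = 0.1675 × 3564 = 597.2 kg VSS/d.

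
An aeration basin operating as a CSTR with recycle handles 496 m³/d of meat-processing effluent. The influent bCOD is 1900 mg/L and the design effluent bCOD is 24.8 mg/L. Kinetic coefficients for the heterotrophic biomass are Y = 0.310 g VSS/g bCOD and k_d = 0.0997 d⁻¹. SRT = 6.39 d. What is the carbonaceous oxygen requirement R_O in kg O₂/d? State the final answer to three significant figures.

R_O ≈ 680 kg O₂/d

Correct the yield for decay: Y_obs = Y/(1 + k_d θ_c) = 0.310 / (1 + 0.0997 × 6.39) = 0.310 / 1.637 = 0.1894.
Mass of bCOD removed per day: Q(S₀ − S) = 496 × 1875 g/m³ = 930.1 kg/d.
Biomass synthesised: P_X = Y_obs × 930.1 = 176.1 kg VSS/d.
R_O = Q·(S₀ − S) − 1.42·P_X = 930.1 − 1.42 × 176.1 = 680.0 kg O₂/d.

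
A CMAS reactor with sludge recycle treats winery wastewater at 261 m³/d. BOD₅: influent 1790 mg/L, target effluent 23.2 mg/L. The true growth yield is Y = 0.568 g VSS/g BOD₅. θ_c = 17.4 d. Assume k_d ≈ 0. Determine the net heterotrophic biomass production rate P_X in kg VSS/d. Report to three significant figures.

P_X ≈ 262 kg VSS/d

With endogenous decay neglected, the observed yield equals the true yield: Y_obs = Y = 0.568 g VSS/g BOD₅.
ΔS = 1790 − 23.2 = 1767 mg/L, so the substrate removal rate is 261 × 1767/1000 = 461.1 kg BOD₅/d.
So the net sludge growth is P_X = 0.5680 × 461.1 = 261.9 kg VSS/d.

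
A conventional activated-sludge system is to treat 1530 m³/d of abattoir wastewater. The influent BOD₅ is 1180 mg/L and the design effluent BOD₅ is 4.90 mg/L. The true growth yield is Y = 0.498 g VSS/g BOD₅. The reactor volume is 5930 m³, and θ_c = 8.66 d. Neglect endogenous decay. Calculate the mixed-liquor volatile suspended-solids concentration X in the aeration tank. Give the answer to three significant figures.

X ≈ 1310 mg/L

Without decay, X = Y Q (S₀−S) θ_c / V = 0.498 × 1530 × (1180 − 4.90) × 8.66 / 5930 = 1308 mg/L.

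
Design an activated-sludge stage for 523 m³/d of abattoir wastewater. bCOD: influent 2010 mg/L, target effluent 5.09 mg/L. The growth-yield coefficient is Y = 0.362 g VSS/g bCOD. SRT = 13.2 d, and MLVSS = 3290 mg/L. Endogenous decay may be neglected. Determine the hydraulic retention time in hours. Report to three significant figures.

τ ≈ 69.9 h

V·X = Y·Q·ΔS·θ_c gives V = 0.362 × 523 × (2010 − 5.09) × 13.2 / 3290 = 1523 m³.
Hydraulic retention time τ = V/Q = 1523 / 523 = 2.912 d = 69.89 h.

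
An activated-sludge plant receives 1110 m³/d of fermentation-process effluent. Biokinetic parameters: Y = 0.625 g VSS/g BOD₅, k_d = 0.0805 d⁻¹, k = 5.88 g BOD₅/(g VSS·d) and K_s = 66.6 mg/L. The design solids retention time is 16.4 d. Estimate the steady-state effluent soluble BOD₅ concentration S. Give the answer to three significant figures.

For a completely mixed reactor with recycle the Lawrence–McCarty relation gives S = K_s·(1 + k_d·θ_c) / [θ_c·(Y·k − k_d) − 1] = 66.6 × (1 + 0.0805 × 16.4) / [16.4 × (0.625 × 5.88 − 0.0805) − 1] = 154.5 / 57.95 = 2.667 mg/L.

S ≈ 2.67 mg/L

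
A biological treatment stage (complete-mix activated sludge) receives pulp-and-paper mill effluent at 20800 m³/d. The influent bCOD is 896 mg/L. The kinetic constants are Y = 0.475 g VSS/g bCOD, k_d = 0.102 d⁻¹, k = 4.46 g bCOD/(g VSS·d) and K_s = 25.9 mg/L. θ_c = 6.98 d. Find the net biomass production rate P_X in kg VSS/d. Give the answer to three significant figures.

P_X ≈ 5150 kg VSS/d

For a completely mixed reactor with recycle the Lawrence–McCarty relation gives S = K_s·(1 + k_d·θ_c) / [θ_c·(Y·k − k_d) − 1] = 25.9 × (1 + 0.102 × 6.98) / [6.98 × (0.475 × 4.46 − 0.102) − 1] = 44.34 / 13.08 = 3.391 mg/L.
Y_obs = Y / (1 + k_d θ_c) = 0.475 / (1 + 0.102 × 6.98) = 0.475 / 1.712 = 0.2775.
Mass of bCOD removed per day: Q(S₀ − S) = 20800 × 892.6 g/m³ = 18566 kg/d.
So the net sludge growth is P_X = 0.2775 × 18566 = 5151 kg VSS/d.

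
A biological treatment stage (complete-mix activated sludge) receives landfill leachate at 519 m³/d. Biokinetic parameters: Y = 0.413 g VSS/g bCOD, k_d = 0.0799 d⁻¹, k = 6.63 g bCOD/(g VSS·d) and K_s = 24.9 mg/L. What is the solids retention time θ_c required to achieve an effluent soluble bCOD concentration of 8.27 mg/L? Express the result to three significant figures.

At the target effluent, Y k S/(K_s+S) = 0.413×6.63×8.27/33.17 = 0.6827 d⁻¹.
1/θ_c = 0.6827 − 0.0799 = 0.6028 d⁻¹, so θ_c = 1.659 d.

θ_c ≈ 1.66 d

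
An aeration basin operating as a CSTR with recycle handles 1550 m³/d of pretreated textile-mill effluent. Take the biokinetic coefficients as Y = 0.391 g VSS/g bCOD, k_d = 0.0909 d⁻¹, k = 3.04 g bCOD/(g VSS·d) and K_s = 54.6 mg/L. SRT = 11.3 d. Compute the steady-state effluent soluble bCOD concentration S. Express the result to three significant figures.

S ≈ 9.71 mg/L

From the Monod/SRT balance for a CMAS, S = K_s·(1+k_d θ_c)/[θ_c·(Y k − k_d) − 1] = 54.6 × (1 + 0.0909 × 11.3) / [11.3 × (0.391 × 3.04 − 0.0909) − 1] = 110.7 / 11.40 = 9.705 mg/L.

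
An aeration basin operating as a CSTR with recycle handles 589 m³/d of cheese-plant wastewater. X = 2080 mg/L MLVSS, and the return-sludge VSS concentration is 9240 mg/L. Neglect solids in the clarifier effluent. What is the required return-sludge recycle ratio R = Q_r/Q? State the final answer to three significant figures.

R ≈ 0.291

Solids balance on the clarifier gives (1+R)X = R·X_r, so R = X/(X_r − X) = 2080 / (9240 − 2080) = 0.2905.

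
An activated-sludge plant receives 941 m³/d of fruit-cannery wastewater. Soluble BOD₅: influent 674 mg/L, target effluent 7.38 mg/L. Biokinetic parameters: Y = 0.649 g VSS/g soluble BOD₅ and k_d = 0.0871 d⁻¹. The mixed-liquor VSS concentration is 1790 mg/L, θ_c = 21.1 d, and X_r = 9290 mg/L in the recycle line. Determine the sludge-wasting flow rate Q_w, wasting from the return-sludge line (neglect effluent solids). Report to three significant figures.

Steady-state biomass mass balance: V·X·(1 + k_d·θ_c) = Y·Q·(S₀ − S)·θ_c, so V = 0.649 × 941 × (674 − 7.38) × 21.1 / [1790 × (1 + 0.0871 × 21.1)] = 8.59×10^6 / 5080 = 1691 m³.
θ_c = V·X/(Q_w·X_r) when wasting from the recycle, so Q_w = V·X/(θ_c·X_r) = 1691 × 1790 / (21.1 × 9290) = 15.44 m³/d.

Q_w ≈ 15.4 m³/d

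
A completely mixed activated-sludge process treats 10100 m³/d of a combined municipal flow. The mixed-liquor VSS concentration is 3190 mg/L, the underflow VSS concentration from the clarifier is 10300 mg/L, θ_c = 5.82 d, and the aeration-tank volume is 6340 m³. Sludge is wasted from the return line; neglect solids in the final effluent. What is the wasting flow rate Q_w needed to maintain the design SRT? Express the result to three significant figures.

θ_c = V·X/(Q_w·X_r) when wasting from the recycle, so Q_w = V·X/(θ_c·X_r) = 6340 × 3190 / (5.82 × 10300) = 337.4 m³/d.

Q_w ≈ 337 m³/d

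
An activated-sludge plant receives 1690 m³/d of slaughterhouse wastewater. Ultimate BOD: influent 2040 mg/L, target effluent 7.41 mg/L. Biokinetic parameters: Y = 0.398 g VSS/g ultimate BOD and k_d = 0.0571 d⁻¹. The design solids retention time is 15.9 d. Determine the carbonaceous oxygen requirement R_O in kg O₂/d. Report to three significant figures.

Y_obs = Y / (1 + k_d θ_c) = 0.398 / (1 + 0.0571 × 15.9) = 0.398 / 1.908 = 0.2086.
Q·(S₀ − S) = 1690 × (2040 − 7.41) × 10⁻³ = 3435 kg/d removed.
Net sludge production P_X = 0.2086 × 3435 = 716.6 kg VSS/d.
R_O = Q·ΔS − 1.42 P_X = 3435 − 1018 = 2418 kg O₂/d.

R_O ≈ 2420 kg O₂/d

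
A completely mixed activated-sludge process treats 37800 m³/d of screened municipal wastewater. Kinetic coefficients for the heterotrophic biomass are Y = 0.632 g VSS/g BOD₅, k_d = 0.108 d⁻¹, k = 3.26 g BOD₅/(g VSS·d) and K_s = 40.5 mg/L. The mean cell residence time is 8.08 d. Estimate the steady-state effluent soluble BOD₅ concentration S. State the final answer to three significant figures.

For a completely mixed reactor with recycle the Lawrence–McCarty relation gives S = K_s·(1 + k_d·θ_c) / [θ_c·(Y·k − k_d) − 1] = 40.5 × (1 + 0.108 × 8.08) / [8.08 × (0.632 × 3.26 − 0.108) − 1] = 75.84 / 14.77 = 5.133 mg/L.

S ≈ 5.13 mg/L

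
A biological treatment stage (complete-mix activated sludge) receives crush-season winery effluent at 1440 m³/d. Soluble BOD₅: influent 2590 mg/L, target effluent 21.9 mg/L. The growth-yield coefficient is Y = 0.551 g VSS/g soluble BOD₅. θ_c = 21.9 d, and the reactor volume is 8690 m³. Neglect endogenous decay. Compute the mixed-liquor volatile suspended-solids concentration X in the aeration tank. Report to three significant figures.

From V·X = Y·Q·(S₀ − S)·θ_c (decay neglected): X = 0.551 × 1440 × (2590 − 21.9) × 21.9 / 8690 = 5135 mg/L.

X ≈ 5140 mg/L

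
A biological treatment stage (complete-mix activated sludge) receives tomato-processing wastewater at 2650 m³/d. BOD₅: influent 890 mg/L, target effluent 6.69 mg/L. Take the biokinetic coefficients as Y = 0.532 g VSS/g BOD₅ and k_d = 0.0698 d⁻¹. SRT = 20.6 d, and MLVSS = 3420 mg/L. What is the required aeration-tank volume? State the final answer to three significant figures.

V ≈ 3080 m³

Rearranging the biomass balance for a CMAS with decay, V = Y·Q·ΔS·θ_c / [X·(1+k_d θ_c)] = 0.532 × 2650 × (890 − 6.69) × 20.6 / [3420 × (1 + 0.0698 × 20.6)] = 2.57×10^7 / 8338 = 3077 m³.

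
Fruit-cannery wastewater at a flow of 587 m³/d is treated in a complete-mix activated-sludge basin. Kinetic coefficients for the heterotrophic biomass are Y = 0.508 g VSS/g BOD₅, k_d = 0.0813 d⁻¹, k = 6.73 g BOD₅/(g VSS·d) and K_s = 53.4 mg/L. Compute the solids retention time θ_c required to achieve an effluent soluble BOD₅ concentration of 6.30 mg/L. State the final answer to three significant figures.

Specific growth rate at S = 6.30 mg/L: μ = YkS/(K_s+S) = 0.508·6.73·6.30/(53.4+6.30) = 0.3608 d⁻¹.
1/θ_c = 0.3608 − 0.0813 = 0.2795 d⁻¹, so θ_c = 3.578 d.

θ_c ≈ 3.58 d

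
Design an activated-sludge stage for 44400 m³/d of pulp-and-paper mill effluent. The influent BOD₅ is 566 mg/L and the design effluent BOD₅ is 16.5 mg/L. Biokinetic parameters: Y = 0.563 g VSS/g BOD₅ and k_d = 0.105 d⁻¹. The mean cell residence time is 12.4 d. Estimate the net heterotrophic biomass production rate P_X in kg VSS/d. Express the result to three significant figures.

Observed yield with endogenous decay: Y_obs = Y / (1 + k_d·θ_c) = 0.563 / (1 + 0.105 × 12.4) = 0.563 / 2.302 = 0.2446 g VSS/g BOD₅.
Substrate removed = Q·(S₀ − S) = 44400 m³/d × (566 − 16.5) g/m³ = 2.44×10^7 g/d = 24398 kg/d.
Net biomass production P_X = Y_obs × Q·(S₀ − S) = 0.2446 × 24398 = 5967 kg VSS/d.

P_X ≈ 5970 kg VSS/d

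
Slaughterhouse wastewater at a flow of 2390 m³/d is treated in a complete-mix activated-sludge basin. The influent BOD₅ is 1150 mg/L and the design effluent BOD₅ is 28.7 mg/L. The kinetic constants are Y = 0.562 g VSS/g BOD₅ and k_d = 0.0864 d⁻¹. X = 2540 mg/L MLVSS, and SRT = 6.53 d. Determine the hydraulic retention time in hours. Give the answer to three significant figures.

From the SRT design equation V = Y Q (S₀−S) θ_c / [X (1 + k_d θ_c)] = 0.562 × 2390 × (1150 − 28.7) × 6.53 / [2540 × (1 + 0.0864 × 6.53)] = 9.83×10^6 / 3973 = 2475 m³.
HRT = V/Q = 2475 m³ / 2390 m³·d⁻¹ = 1.036 d × 24 = 24.86 h.

τ ≈ 24.9 h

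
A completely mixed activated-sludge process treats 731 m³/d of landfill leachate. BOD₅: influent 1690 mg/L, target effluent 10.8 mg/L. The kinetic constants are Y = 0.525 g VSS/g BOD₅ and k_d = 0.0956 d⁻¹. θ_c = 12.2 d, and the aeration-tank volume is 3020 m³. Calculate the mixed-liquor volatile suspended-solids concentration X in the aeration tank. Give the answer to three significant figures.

X ≈ 1200 mg/L

X = Y·Q·ΔS·θ_c / [V·(1 + k_d θ_c)] = 0.525 × 731 × (1690 − 10.8) × 12.2 / [3020 × (1 + 0.0956 × 12.2)] = 1202 mg/L.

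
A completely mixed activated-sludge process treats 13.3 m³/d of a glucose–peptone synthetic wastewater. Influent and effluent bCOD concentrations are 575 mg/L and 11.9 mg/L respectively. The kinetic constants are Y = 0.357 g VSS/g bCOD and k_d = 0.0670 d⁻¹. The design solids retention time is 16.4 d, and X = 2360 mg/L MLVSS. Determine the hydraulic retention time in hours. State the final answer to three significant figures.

Rearranging the biomass balance for a CMAS with decay, V = Y·Q·ΔS·θ_c / [X·(1+k_d θ_c)] = 0.357 × 13.3 × (575 − 11.9) × 16.4 / [2360 × (1 + 0.0670 × 16.4)] = 4.38×10^4 / 4953 = 8.853 m³.
HRT = V/Q = 8.853 m³ / 13.3 m³·d⁻¹ = 0.6656 d × 24 = 15.97 h.

τ ≈ 16.0 h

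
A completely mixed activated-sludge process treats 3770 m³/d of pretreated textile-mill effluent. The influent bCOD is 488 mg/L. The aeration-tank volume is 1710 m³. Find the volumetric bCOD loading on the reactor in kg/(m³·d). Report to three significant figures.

L_v ≈ 1.08 kg bCOD/(m³·d)

L_v = Q S₀ / V = 3770 × 488 × 10⁻³ / 1710 = 1.076 kg/(m³·d).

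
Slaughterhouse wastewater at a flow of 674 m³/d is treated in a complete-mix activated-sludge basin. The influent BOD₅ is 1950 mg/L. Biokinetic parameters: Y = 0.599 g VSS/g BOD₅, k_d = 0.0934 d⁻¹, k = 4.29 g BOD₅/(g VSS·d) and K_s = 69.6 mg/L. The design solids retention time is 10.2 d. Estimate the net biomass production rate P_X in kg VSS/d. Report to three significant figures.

P_X ≈ 402 kg VSS/d

For a completely mixed reactor with recycle the Lawrence–McCarty relation gives S = K_s·(1 + k_d·θ_c) / [θ_c·(Y·k − k_d) − 1] = 69.6 × (1 + 0.0934 × 10.2) / [10.2 × (0.599 × 4.29 − 0.0934) − 1] = 135.9 / 24.26 = 5.602 mg/L.
The observed yield is Y_obs = Y/(1 + k_d·θ_c) = 0.599 / (1 + 0.0934 × 10.2) = 0.599 / 1.953 = 0.3068 g VSS per g BOD₅ removed.
Q·(S₀ − S) = 674 × (1950 − 5.60) × 10⁻³ = 1311 kg/d removed.
Net biomass production P_X = Y_obs × Q·(S₀ − S) = 0.3068 × 1311 = 402.0 kg VSS/d.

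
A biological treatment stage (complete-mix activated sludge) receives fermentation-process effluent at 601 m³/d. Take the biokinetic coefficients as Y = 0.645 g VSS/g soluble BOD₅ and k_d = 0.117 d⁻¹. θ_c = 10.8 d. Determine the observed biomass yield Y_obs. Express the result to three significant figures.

The observed yield is Y_obs = Y/(1 + k_d·θ_c) = 0.645 / (1 + 0.117 × 10.8) = 0.645 / 2.264 = 0.2849 g VSS per g soluble BOD₅ removed.

Y_obs ≈ 0.285 g VSS/g soluble BOD₅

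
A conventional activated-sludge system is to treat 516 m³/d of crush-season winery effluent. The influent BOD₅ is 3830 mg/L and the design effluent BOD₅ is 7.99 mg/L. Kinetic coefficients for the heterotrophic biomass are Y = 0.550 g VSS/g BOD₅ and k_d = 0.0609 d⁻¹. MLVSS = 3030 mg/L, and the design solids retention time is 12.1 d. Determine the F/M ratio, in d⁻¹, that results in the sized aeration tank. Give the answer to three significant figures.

F/M ≈ 0.262 d⁻¹

Rearranging the biomass balance for a CMAS with decay, V = Y·Q·ΔS·θ_c / [X·(1+k_d θ_c)] = 0.550 × 516 × (3830 − 7.99) × 12.1 / [3030 × (1 + 0.0609 × 12.1)] = 1.31×10^7 / 5263 = 2494 m³.
F/M = applied load / biomass = Q·S₀/(V·X) = 516 × 3830 / (2494 × 3030) = 0.2615 d⁻¹.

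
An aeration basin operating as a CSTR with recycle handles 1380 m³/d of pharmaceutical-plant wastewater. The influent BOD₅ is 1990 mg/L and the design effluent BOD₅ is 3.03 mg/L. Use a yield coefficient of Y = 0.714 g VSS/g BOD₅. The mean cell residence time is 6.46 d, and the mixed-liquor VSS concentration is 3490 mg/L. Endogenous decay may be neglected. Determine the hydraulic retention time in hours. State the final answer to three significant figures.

τ ≈ 63.0 h

V·X = Y·Q·ΔS·θ_c gives V = 0.714 × 1380 × (1990 − 3.03) × 6.46 / 3490 = 3624 m³.
Hydraulic retention time τ = V/Q = 3624 / 1380 = 2.626 d = 63.02 h.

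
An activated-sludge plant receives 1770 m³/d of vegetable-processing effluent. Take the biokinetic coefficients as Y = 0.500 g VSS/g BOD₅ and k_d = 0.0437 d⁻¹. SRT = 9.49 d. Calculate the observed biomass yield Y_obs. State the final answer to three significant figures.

Y_obs ≈ 0.353 g VSS/g BOD₅

Y_obs = Y / (1 + k_d θ_c) = 0.500 / (1 + 0.0437 × 9.49) = 0.500 / 1.415 = 0.3534.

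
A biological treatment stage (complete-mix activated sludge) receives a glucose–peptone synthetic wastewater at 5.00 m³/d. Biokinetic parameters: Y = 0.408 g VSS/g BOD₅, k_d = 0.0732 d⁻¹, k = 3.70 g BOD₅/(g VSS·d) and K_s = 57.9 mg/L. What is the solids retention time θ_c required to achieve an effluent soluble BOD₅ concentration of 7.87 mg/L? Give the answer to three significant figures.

θ_c ≈ 9.31 d

At the target effluent, Y k S/(K_s+S) = 0.408×3.70×7.87/65.77 = 0.1806 d⁻¹.
1/θ_c = 0.1806 − 0.0732 = 0.1074 d⁻¹, so θ_c = 9.308 d.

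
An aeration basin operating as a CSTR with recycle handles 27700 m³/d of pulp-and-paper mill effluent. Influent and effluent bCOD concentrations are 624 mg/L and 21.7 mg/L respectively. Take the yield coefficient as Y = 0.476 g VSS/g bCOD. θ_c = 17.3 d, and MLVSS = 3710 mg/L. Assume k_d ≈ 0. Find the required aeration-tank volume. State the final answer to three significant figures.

V ≈ 37000 m³

Biomass mass balance (decay neglected): V·X = Y·Q·(S₀ − S)·θ_c, so V = 0.476 × 27700 × (624 − 21.7) × 17.3 / 3710 = 37032 m³.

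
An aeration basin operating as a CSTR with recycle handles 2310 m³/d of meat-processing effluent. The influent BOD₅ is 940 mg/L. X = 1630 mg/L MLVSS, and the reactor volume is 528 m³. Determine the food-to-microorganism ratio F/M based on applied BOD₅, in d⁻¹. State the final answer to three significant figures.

F/M ≈ 2.52 d⁻¹

F/M = Q·S₀ / (V·X) = 2310 × 940 / (528.0 × 1630) = 2.523 g BOD₅·(g VSS·d)⁻¹.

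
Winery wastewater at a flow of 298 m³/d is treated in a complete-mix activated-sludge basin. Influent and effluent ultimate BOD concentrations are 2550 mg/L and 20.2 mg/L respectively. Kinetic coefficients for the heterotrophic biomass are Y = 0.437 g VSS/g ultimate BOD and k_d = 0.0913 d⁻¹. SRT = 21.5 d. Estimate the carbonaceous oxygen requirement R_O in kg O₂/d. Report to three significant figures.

Observed yield with endogenous decay: Y_obs = Y / (1 + k_d·θ_c) = 0.437 / (1 + 0.0913 × 21.5) = 0.437 / 2.963 = 0.1475 g VSS/g ultimate BOD.
Q·(S₀ − S) = 298 × (2550 − 20.2) × 10⁻³ = 753.9 kg/d removed.
P_X = Y_obs·Q·(S₀ − S) = 0.1475 × 753.9 = 111.2 kg VSS/d.
Carbonaceous O₂ demand = substrate oxidised − cell-mass equivalent = 753.9 − 1.42 × 111.2 = 596.0 kg O₂/d.

R_O ≈ 596 kg O₂/d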